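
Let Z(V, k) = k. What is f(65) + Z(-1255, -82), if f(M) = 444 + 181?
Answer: 543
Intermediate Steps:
f(M) = 625
f(65) + Z(-1255, -82) = 625 - 82 = 543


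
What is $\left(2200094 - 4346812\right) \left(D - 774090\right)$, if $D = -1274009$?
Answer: $4396690989082$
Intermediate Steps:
$\left(2200094 - 4346812\right) \left(D - 774090\right) = \left(2200094 - 4346812\right) \left(-1274009 - 774090\right) = \left(-2146718\right) \left(-2048099\right) = 4396690989082$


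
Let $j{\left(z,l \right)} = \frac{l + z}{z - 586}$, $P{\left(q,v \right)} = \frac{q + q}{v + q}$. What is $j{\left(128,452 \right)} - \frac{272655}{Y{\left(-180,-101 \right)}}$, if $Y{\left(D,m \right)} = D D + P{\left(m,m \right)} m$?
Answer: $- \frac{71804705}{7396471} \approx -9.708$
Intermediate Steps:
$P{\left(q,v \right)} = \frac{2 q}{q + v}$
$Y{\left(D,m \right)} = m + D^{2}$ ($Y{\left(D,m \right)} = D D + \frac{2 m}{m + m} m = D^{2} + \frac{2 m}{2 m} m = D^{2} + 2 m \frac{1}{2 m} m = D^{2} + 1 m = D^{2} + m = m + D^{2}$)
$j{\left(z,l \right)} = \frac{l + z}{-586 + z}$
$j{\left(128,452 \right)} - \frac{272655}{Y{\left(-180,-101 \right)}} = \frac{452 + 128}{-586 + 128} - \frac{272655}{-101 + \left(-180\right)^{2}} = \frac{1}{-458} \cdot 580 - \frac{272655}{-101 + 32400} = \left(- \frac{1}{458}\right) 580 - \frac{272655}{32299} = - \frac{290}{229} - 272655 \cdot \frac{1}{32299} = - \frac{290}{229} - \frac{272655}{32299} = - \frac{71804705}{7396471}$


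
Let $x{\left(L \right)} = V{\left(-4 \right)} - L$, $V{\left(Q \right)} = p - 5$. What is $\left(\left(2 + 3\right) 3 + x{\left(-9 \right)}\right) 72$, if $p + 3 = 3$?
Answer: $1368$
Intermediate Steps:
$p = 0$ ($p = -3 + 3 = 0$)
$V{\left(Q \right)} = -5$ ($V{\left(Q \right)} = 0 - 5 = -5$)
$x{\left(L \right)} = -5 - L$
$\left(\left(2 + 3\right) 3 + x{\left(-9 \right)}\right) 72 = \left(\left(2 + 3\right) 3 - -4\right) 72 = \left(5 \cdot 3 + \left(-5 + 9\right)\right) 72 = \left(15 + 4\right) 72 = 19 \cdot 72 = 1368$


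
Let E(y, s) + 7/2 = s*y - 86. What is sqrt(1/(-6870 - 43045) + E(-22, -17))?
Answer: 39*sqrt(1864125590)/99830 ≈ 16.867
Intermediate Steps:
E(y, s) = -179/2 + s*y (E(y, s) = -7/2 + (s*y - 86) = -7/2 + (-86 + s*y) = -179/2 + s*y)
sqrt(1/(-6870 - 43045) + E(-22, -17)) = sqrt(1/(-6870 - 43045) + (-179/2 - 17*(-22))) = sqrt(1/(-49915) + (-179/2 + 374)) = sqrt(-1/49915 + 569/2) = sqrt(28401633/99830) = 39*sqrt(1864125590)/99830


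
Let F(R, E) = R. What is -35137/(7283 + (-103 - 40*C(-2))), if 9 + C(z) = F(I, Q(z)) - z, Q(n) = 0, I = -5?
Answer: -35137/7660 ≈ -4.5871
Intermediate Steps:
C(z) = -14 - z (C(z) = -9 + (-5 - z) = -14 - z)
-35137/(7283 + (-103 - 40*C(-2))) = -35137/(7283 + (-103 - 40*(-14 - 1*(-2)))) = -35137/(7283 + (-103 - 40*(-14 + 2))) = -35137/(7283 + (-103 - 40*(-12))) = -35137/(7283 + (-103 + 480)) = -35137/(7283 + 377) = -35137/7660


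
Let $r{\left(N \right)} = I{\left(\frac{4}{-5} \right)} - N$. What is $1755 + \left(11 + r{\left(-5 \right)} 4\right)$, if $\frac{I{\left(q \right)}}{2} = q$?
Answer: $\frac{8898}{5} \approx 1779.6$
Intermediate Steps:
$I{\left(q \right)} = 2 q$
$r{\left(N \right)} = - \frac{8}{5} - N$ ($r{\left(N \right)} = 2 \frac{4}{-5} - N = 2 \cdot 4 \left(- \frac{1}{5}\right) - N = 2 \left(- \frac{4}{5}\right) - N = - \frac{8}{5} - N$)
$1755 + \left(11 + r{\left(-5 \right)} 4\right) = 1755 + \left(11 + \left(- \frac{8}{5} - -5\right) 4\right) = 1755 + \left(11 + \left(- \frac{8}{5} + 5\right) 4\right) = 1755 + \left(11 + \frac{17}{5} \cdot 4\right) = 1755 + \left(11 + \frac{68}{5}\right) = 1755 + \frac{123}{5} = \frac{8898}{5}$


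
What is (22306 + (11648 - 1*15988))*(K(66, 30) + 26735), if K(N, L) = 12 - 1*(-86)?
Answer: 482081678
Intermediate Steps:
K(N, L) = 98 (K(N, L) = 12 + 86 = 98)
(22306 + (11648 - 1*15988))*(K(66, 30) + 26735) = (22306 + (11648 - 1*15988))*(98 + 26735) = (22306 + (11648 - 15988))*26833 = (22306 - 4340)*26833 = 17966*26833 = 482081678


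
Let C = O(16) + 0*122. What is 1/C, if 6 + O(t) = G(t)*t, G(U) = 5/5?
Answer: ⅒ ≈ 0.10000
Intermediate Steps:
G(U) = 1 (G(U) = 5*(⅕) = 1)
O(t) = -6 + t (O(t) = -6 + 1*t = -6 + t)
C = 10 (C = (-6 + 16) + 0*122 = 10 + 0 = 10)
1/C = 1/10 = ⅒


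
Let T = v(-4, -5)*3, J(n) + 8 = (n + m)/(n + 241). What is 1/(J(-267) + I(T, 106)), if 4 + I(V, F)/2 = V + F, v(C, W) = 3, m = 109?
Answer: 13/2861 ≈ 0.0045439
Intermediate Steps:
J(n) = -8 + (109 + n)/(241 + n) (J(n) = -8 + (n + 109)/(n + 241) = -8 + (109 + n)/(241 + n))
T = 9 (T = 3*3 = 9)
I(V, F) = -8 + 2*F + 2*V (I(V, F) = -8 + 2*(V + F) = -8 + 2*(F + V) = -8 + (2*F + 2*V) = -8 + 2*F + 2*V)
1/(J(-267) + I(T, 106)) = 1/((-1819 - 7*(-267))/(241 - 267) + (-8 + 2*106 + 2*9)) = 1/((-1819 + 1869)/(-26) + (-8 + 212 + 18)) = 1/(-1/26*50 + 222) = 1/(-25/13 + 222) = 1/(2861/13) = 13/2861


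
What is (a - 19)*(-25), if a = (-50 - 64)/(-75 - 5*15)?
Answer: 456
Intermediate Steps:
a = 19/25 (a = -114/(-75 - 75) = -114/(-150) = -114*(-1/150) = 19/25 ≈ 0.76000)
(a - 19)*(-25) = (19/25 - 19)*(-25) = -456/25*(-25) = 456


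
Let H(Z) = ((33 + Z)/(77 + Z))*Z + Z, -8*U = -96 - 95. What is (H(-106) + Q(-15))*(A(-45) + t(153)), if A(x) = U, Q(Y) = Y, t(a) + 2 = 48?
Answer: -6287073/232 ≈ -27099.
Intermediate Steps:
t(a) = 46 (t(a) = -2 + 48 = 46)
U = 191/8 (U = -(-96 - 95)/8 = -⅛*(-191) = 191/8 ≈ 23.875)
A(x) = 191/8
H(Z) = Z + Z*(33 + Z)/(77 + Z) (H(Z) = ((33 + Z)/(77 + Z))*Z + Z = Z*(33 + Z)/(77 + Z) + Z = Z + Z*(33 + Z)/(77 + Z))
(H(-106) + Q(-15))*(A(-45) + t(153)) = (2*(-106)*(55 - 106)/(77 - 106) - 15)*(191/8 + 46) = (2*(-106)*(-51)/(-29) - 15)*(559/8) = (2*(-106)*(-1/29)*(-51) - 15)*(559/8) = (-10812/29 - 15)*(559/8) = -11247/29*559/8 = -6287073/232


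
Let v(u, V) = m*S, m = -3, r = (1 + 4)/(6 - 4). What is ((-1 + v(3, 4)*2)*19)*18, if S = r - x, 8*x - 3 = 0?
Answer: -9405/2 ≈ -4702.5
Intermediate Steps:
x = 3/8 (x = 3/8 + (1/8)*0 = 3/8 + 0 = 3/8 ≈ 0.37500)
r = 5/2 ≈ 2.5000
S = 17/8 (S = 5/2 - 1*3/8 = 5/2 - 3/8 = 17/8 ≈ 2.1250)
v(u, V) = -51/8 (v(u, V) = -3*17/8 = -51/8)
((-1 + v(3, 4)*2)*19)*18 = ((-1 - 51/8*2)*19)*18 = ((-1 - 51/4)*19)*18 = -55/4*19*18 = -1045/4*18 = -9405/2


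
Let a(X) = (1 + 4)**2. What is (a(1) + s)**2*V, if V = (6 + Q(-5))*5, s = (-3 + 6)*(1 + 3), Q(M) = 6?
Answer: 82140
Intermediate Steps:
a(X) = 25 (a(X) = 5**2 = 25)
s = 12 (s = 3*4 = 12)
V = 60 (V = (6 + 6)*5 = 12*5 = 60)
(a(1) + s)**2*V = (25 + 12)**2*60 = 37**2*60 = 1369*60 = 82140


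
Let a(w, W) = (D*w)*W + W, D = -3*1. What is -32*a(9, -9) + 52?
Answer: -7436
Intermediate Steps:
D = -3
a(w, W) = W - 3*W*w (a(w, W) = (-3*w)*W + W = -3*W*w + W = W - 3*W*w)
-32*a(9, -9) + 52 = -(-288)*(1 - 3*9) + 52 = -(-288)*(1 - 27) + 52 = -(-288)*(-26) + 52 = -32*234 + 52 = -7488 + 52 = -7436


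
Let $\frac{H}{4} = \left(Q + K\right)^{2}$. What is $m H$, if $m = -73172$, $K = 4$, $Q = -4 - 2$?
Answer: $-1170752$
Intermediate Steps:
$Q = -6$ ($Q = -4 - 2 = -6$)
$H = 16$ ($H = 4 \left(-6 + 4\right)^{2} = 4 \left(-2\right)^{2} = 4 \cdot 4 = 16$)
$m H = \left(-73172\right) 16 = -1170752$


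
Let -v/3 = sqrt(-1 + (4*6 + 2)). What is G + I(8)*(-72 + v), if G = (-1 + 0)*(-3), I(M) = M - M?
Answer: 3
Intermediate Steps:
I(M) = 0
G = 3 (G = -1*(-3) = 3)
v = -15 (v = -3*sqrt(-1 + (4*6 + 2)) = -3*sqrt(-1 + (24 + 2)) = -3*sqrt(-1 + 26) = -3*sqrt(25) = -3*5 = -15)
G + I(8)*(-72 + v) = 3 + 0*(-72 - 15) = 3 + 0*(-87) = 3 + 0 = 3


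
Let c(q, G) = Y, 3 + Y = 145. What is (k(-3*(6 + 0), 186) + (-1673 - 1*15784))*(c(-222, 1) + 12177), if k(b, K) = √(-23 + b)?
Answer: -215052783 + 12319*I*√41 ≈ -2.1505e+8 + 78880.0*I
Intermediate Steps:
Y = 142 (Y = -3 + 145 = 142)
c(q, G) = 142
(k(-3*(6 + 0), 186) + (-1673 - 1*15784))*(c(-222, 1) + 12177) = (√(-23 - 3*(6 + 0)) + (-1673 - 1*15784))*(142 + 12177) = (√(-23 - 3*6) + (-1673 - 15784))*12319 = (√(-23 - 18) - 17457)*12319 = (√(-41) - 17457)*12319 = (I*√41 - 17457)*12319 = (-17457 + I*√41)*12319 = -215052783 + 12319*I*√41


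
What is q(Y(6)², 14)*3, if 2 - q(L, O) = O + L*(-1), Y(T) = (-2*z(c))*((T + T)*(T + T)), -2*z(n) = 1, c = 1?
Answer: 62172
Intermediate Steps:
z(n) = -½ (z(n) = -½*1 = -½)
Y(T) = 4*T² (Y(T) = (-2*(-½))*((T + T)*(T + T)) = 1*((2*T)*(2*T)) = 1*(4*T²) = 4*T²)
q(L, O) = 2 + L - O (q(L, O) = 2 - (O + L*(-1)) = 2 - (O - L) = 2 + (L - O) = 2 + L - O)
q(Y(6)², 14)*3 = (2 + (4*6²)² - 1*14)*3 = (2 + (4*36)² - 14)*3 = (2 + 144² - 14)*3 = (2 + 20736 - 14)*3 = 20724*3 = 62172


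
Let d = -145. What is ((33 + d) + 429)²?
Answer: 100489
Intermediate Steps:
((33 + d) + 429)² = ((33 - 145) + 429)² = (-112 + 429)² = 317² = 100489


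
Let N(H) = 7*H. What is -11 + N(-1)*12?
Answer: -95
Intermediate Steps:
-11 + N(-1)*12 = -11 + (7*(-1))*12 = -11 - 7*12 = -11 - 84 = -95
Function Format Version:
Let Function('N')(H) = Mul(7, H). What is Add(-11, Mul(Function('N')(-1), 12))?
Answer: -95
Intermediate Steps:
Add(-11, Mul(Function('N')(-1), 12)) = Add(-11, Mul(Mul(7, -1), 12)) = Add(-11, Mul(-7, 12)) = Add(-11, -84) = -95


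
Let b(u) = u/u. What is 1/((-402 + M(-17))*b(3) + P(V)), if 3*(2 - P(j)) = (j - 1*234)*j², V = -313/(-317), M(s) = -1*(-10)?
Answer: -95565039/30033885025 ≈ -0.0031819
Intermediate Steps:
M(s) = 10
b(u) = 1
V = 313/317 (V = -313*(-1/317) = 313/317 ≈ 0.98738)
P(j) = 2 - j²*(-234 + j)/3 (P(j) = 2 - (j - 1*234)*j²/3 = 2 - (j - 234)*j²/3 = 2 - (-234 + j)*j²/3 = 2 - j²*(-234 + j)/3)
1/((-402 + M(-17))*b(3) + P(V)) = 1/((-402 + 10)*1 + (2 + 78*(313/317)² - (313/317)³/3)) = 1/(-392*1 + (2 + 78*(97969/100489) - ⅓*30664297/31855013)) = 1/(-392 + (2 + 7641582/100489 - 30664297/95565039)) = 1/(-392 + 7427610263/95565039) = 1/(-30033885025/95565039) = -95565039/30033885025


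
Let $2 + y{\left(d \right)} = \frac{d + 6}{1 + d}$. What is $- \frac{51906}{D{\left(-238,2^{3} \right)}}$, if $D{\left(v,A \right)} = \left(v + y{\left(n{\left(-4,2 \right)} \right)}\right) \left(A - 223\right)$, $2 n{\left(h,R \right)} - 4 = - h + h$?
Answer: $- \frac{77859}{76540} \approx -1.0172$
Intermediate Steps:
$n{\left(h,R \right)} = 2$ ($n{\left(h,R \right)} = 2 + \frac{- h + h}{2} = 2 + \frac{1}{2} \cdot 0 = 2 + 0 = 2$)
$y{\left(d \right)} = -2 + \frac{6 + d}{1 + d}$ ($y{\left(d \right)} = -2 + \frac{d + 6}{1 + d} = -2 + \frac{6 + d}{1 + d}$)
$D{\left(v,A \right)} = \left(-223 + A\right) \left(\frac{2}{3} + v\right)$ ($D{\left(v,A \right)} = \left(v + \frac{4 - 2}{1 + 2}\right) \left(A - 223\right) = \left(v + \frac{4 - 2}{3}\right) \left(-223 + A\right) = \left(v + \frac{1}{3} \cdot 2\right) \left(-223 + A\right) = \left(v + \frac{2}{3}\right) \left(-223 + A\right) = \left(\frac{2}{3} + v\right) \left(-223 + A\right) = \left(-223 + A\right) \left(\frac{2}{3} + v\right)$)
$- \frac{51906}{D{\left(-238,2^{3} \right)}} = - \frac{51906}{- \frac{446}{3} - -53074 + \frac{2 \cdot 2^{3}}{3} + 2^{3} \left(-238\right)} = - \frac{51906}{- \frac{446}{3} + 53074 + \frac{2}{3} \cdot 8 + 8 \left(-238\right)} = - \frac{51906}{- \frac{446}{3} + 53074 + \frac{16}{3} - 1904} = - \frac{51906}{\frac{153080}{3}} = \left(-51906\right) \frac{3}{153080} = - \frac{77859}{76540}$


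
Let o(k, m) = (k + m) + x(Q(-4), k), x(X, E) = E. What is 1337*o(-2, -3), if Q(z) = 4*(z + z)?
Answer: -9359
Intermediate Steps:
Q(z) = 8*z (Q(z) = 4*(2*z) = 8*z)
o(k, m) = m + 2*k (o(k, m) = (k + m) + k = m + 2*k)
1337*o(-2, -3) = 1337*(-3 + 2*(-2)) = 1337*(-3 - 4) = 1337*(-7) = -9359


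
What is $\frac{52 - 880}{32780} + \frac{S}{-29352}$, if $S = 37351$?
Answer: $- \frac{312167309}{240539640} \approx -1.2978$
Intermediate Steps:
$\frac{52 - 880}{32780} + \frac{S}{-29352} = \frac{52 - 880}{32780} + \frac{37351}{-29352} = \left(52 - 880\right) \frac{1}{32780} + 37351 \left(- \frac{1}{29352}\right) = \left(-828\right) \frac{1}{32780} - \frac{37351}{29352} = - \frac{207}{8195} - \frac{37351}{29352} = - \frac{312167309}{240539640}$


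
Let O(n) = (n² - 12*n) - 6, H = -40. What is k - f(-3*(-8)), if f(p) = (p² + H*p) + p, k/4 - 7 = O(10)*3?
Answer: 76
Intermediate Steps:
O(n) = -6 + n² - 12*n
k = -284 (k = 28 + 4*((-6 + 10² - 12*10)*3) = 28 + 4*((-6 + 100 - 120)*3) = 28 + 4*(-26*3) = 28 + 4*(-78) = 28 - 312 = -284)
f(p) = p² - 39*p (f(p) = (p² - 40*p) + p = p² - 39*p)
k - f(-3*(-8)) = -284 - (-3*(-8))*(-39 - 3*(-8)) = -284 - 24*(-39 + 24) = -284 - 24*(-15) = -284 - 1*(-360) = -284 + 360 = 76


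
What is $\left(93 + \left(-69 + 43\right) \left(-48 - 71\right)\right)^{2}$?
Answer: $10156969$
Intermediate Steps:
$\left(93 + \left(-69 + 43\right) \left(-48 - 71\right)\right)^{2} = \left(93 - -3094\right)^{2} = \left(93 + 3094\right)^{2} = 3187^{2} = 10156969$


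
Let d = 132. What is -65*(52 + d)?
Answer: -11960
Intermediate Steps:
-65*(52 + d) = -65*(52 + 132) = -65*184 = -11960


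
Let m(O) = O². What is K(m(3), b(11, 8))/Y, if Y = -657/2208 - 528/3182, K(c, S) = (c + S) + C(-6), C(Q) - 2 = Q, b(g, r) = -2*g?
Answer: 19906592/542733 ≈ 36.678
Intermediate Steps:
C(Q) = 2 + Q
K(c, S) = -4 + S + c (K(c, S) = (c + S) + (2 - 6) = (S + c) - 4 = -4 + S + c)
Y = -542733/1170976 (Y = -657*1/2208 - 528*1/3182 = -219/736 - 264/1591 = -542733/1170976 ≈ -0.46349)
K(m(3), b(11, 8))/Y = (-4 - 2*11 + 3²)/(-542733/1170976) = (-4 - 22 + 9)*(-1170976/542733) = -17*(-1170976/542733) = 19906592/542733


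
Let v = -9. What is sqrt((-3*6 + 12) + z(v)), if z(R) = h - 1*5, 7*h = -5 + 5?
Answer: I*sqrt(11) ≈ 3.3166*I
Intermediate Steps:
h = 0 (h = (-5 + 5)/7 = (1/7)*0 = 0)
z(R) = -5 (z(R) = 0 - 1*5 = 0 - 5 = -5)
sqrt((-3*6 + 12) + z(v)) = sqrt((-3*6 + 12) - 5) = sqrt((-18 + 12) - 5) = sqrt(-6 - 5) = sqrt(-11) = I*sqrt(11)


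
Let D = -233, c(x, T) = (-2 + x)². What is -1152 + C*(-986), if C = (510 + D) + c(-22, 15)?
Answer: -842210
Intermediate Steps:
C = 853 (C = (510 - 233) + (-2 - 22)² = 277 + (-24)² = 277 + 576 = 853)
-1152 + C*(-986) = -1152 + 853*(-986) = -1152 - 841058 = -842210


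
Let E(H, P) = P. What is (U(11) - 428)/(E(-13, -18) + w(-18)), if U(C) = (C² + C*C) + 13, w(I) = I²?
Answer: -173/306 ≈ -0.56536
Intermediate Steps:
U(C) = 13 + 2*C² (U(C) = (C² + C²) + 13 = 2*C² + 13 = 13 + 2*C²)
(U(11) - 428)/(E(-13, -18) + w(-18)) = ((13 + 2*11²) - 428)/(-18 + (-18)²) = ((13 + 2*121) - 428)/(-18 + 324) = ((13 + 242) - 428)/306 = (255 - 428)*(1/306) = -173*1/306 = -173/306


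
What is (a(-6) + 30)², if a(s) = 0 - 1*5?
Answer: 625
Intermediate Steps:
a(s) = -5 (a(s) = 0 - 5 = -5)
(a(-6) + 30)² = (-5 + 30)² = 25² = 625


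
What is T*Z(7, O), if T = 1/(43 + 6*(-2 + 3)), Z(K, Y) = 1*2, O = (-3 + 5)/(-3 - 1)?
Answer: 2/49 ≈ 0.040816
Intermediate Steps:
O = -1/2 (O = 2/(-4) = 2*(-1/4) = -1/2 ≈ -0.50000)
Z(K, Y) = 2
T = 1/49 (T = 1/(43 + 6*1) = 1/(43 + 6) = 1/49 ≈ 0.020408)
T*Z(7, O) = (1/49)*2 = 2/49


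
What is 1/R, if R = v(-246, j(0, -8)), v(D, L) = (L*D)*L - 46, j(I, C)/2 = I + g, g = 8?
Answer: -1/63022 ≈ -1.5867e-5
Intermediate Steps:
j(I, C) = 16 + 2*I (j(I, C) = 2*(I + 8) = 2*(8 + I) = 16 + 2*I)
v(D, L) = -46 + D*L² (v(D, L) = (D*L)*L - 46 = D*L² - 46 = -46 + D*L²)
R = -63022 (R = -46 - 246*(16 + 2*0)² = -46 - 246*(16 + 0)² = -46 - 246*16² = -46 - 246*256 = -46 - 62976 = -63022)
1/R = 1/(-63022) = -1/63022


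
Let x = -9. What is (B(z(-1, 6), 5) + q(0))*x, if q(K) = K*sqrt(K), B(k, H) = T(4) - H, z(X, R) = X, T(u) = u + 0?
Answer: 9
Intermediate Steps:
T(u) = u
B(k, H) = 4 - H
q(K) = K**(3/2)
(B(z(-1, 6), 5) + q(0))*x = ((4 - 1*5) + 0**(3/2))*(-9) = ((4 - 5) + 0)*(-9) = (-1 + 0)*(-9) = -1*(-9) = 9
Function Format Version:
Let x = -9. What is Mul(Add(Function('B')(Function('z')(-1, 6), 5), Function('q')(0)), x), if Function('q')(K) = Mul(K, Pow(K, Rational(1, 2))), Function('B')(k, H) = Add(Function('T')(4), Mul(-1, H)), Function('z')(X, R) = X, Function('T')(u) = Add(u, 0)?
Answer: 9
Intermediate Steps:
Function('T')(u) = u
Function('B')(k, H) = Add(4, Mul(-1, H))
Function('q')(K) = Pow(K, Rational(3, 2))
Mul(Add(Function('B')(Function('z')(-1, 6), 5), Function('q')(0)), x) = Mul(Add(Add(4, Mul(-1, 5)), Pow(0, Rational(3, 2))), -9) = Mul(Add(Add(4, -5), 0), -9) = Mul(Add(-1, 0), -9) = Mul(-1, -9) = 9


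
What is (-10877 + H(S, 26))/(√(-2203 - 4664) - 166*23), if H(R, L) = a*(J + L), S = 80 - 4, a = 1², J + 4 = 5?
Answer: 41425300/14583991 + 32550*I*√763/14583991 ≈ 2.8405 + 0.061651*I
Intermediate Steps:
J = 1 (J = -4 + 5 = 1)
a = 1
S = 76
H(R, L) = 1 + L (H(R, L) = 1*(1 + L) = 1 + L)
(-10877 + H(S, 26))/(√(-2203 - 4664) - 166*23) = (-10877 + (1 + 26))/(√(-2203 - 4664) - 166*23) = (-10877 + 27)/(√(-6867) - 3818) = -10850/(3*I*√763 - 3818) = -10850/(-3818 + 3*I*√763)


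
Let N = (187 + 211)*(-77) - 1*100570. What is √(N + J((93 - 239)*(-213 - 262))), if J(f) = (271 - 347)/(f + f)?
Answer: 3*I*√1942361297/365 ≈ 362.24*I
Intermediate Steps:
J(f) = -38/f (J(f) = -76*1/(2*f) = -38/f)
N = -131216 (N = 398*(-77) - 100570 = -30646 - 100570 = -131216)
√(N + J((93 - 239)*(-213 - 262))) = √(-131216 - 38*1/((-213 - 262)*(93 - 239))) = √(-131216 - 38/((-146*(-475)))) = √(-131216 - 38/69350) = √(-131216 - 38*1/69350) = √(-131216 - 1/1825) = √(-239469201/1825) = 3*I*√1942361297/365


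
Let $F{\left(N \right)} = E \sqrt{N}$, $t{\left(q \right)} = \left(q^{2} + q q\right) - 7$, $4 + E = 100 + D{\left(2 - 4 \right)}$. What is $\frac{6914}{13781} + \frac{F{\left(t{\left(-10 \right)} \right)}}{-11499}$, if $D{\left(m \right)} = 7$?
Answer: $\frac{6914}{13781} - \frac{103 \sqrt{193}}{11499} \approx 0.37727$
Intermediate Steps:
$E = 103$ ($E = -4 + \left(100 + 7\right) = -4 + 107 = 103$)
$t{\left(q \right)} = -7 + 2 q^{2}$ ($t{\left(q \right)} = \left(q^{2} + q^{2}\right) - 7 = 2 q^{2} - 7 = -7 + 2 q^{2}$)
$F{\left(N \right)} = 103 \sqrt{N}$
$\frac{6914}{13781} + \frac{F{\left(t{\left(-10 \right)} \right)}}{-11499} = \frac{6914}{13781} + \frac{103 \sqrt{-7 + 2 \left(-10\right)^{2}}}{-11499} = 6914 \cdot \frac{1}{13781} + 103 \sqrt{-7 + 2 \cdot 100} \left(- \frac{1}{11499}\right) = \frac{6914}{13781} + 103 \sqrt{-7 + 200} \left(- \frac{1}{11499}\right) = \frac{6914}{13781} + 103 \sqrt{193} \left(- \frac{1}{11499}\right) = \frac{6914}{13781} - \frac{103 \sqrt{193}}{11499}$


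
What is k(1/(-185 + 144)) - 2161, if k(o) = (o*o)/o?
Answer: -88602/41 ≈ -2161.0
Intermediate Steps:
k(o) = o (k(o) = o²/o = o)
k(1/(-185 + 144)) - 2161 = 1/(-185 + 144) - 2161 = 1/(-41) - 2161 = -1/41 - 2161 = -88602/41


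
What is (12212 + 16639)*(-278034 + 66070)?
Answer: -6115373364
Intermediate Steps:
(12212 + 16639)*(-278034 + 66070) = 28851*(-211964) = -6115373364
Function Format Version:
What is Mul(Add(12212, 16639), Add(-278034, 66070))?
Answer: -6115373364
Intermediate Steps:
Mul(Add(12212, 16639), Add(-278034, 66070)) = Mul(28851, -211964) = -6115373364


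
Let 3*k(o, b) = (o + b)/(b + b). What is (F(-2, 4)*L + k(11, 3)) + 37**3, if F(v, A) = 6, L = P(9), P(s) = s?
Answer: 456370/9 ≈ 50708.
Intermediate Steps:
L = 9
k(o, b) = (b + o)/(6*b) (k(o, b) = ((o + b)/(b + b))/3 = ((b + o)/((2*b)))/3 = ((b + o)*(1/(2*b)))/3 = ((b + o)/(2*b))/3 = (b + o)/(6*b))
(F(-2, 4)*L + k(11, 3)) + 37**3 = (6*9 + (1/6)*(3 + 11)/3) + 37**3 = (54 + (1/6)*(1/3)*14) + 50653 = (54 + 7/9) + 50653 = 493/9 + 50653 = 456370/9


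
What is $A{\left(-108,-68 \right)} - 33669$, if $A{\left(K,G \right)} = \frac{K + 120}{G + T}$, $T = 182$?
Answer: $- \frac{639709}{19} \approx -33669.0$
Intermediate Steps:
$A{\left(K,G \right)} = \frac{120 + K}{182 + G}$ ($A{\left(K,G \right)} = \frac{K + 120}{G + 182} = \frac{120 + K}{182 + G}$)
$A{\left(-108,-68 \right)} - 33669 = \frac{120 - 108}{182 - 68} - 33669 = \frac{1}{114} \cdot 12 - 33669 = \frac{2}{19} - 33669 = - \frac{639709}{19}$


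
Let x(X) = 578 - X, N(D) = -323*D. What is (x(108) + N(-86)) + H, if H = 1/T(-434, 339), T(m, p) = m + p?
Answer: 2683559/95 ≈ 28248.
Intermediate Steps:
H = -1/95 (H = 1/(-434 + 339) = 1/(-95) = -1/95 ≈ -0.010526)
(x(108) + N(-86)) + H = ((578 - 1*108) - 323*(-86)) - 1/95 = ((578 - 108) + 27778) - 1/95 = (470 + 27778) - 1/95 = 28248 - 1/95 = 2683559/95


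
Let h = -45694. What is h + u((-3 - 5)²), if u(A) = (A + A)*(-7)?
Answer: -46590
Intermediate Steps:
u(A) = -14*A (u(A) = (2*A)*(-7) = -14*A)
h + u((-3 - 5)²) = -45694 - 14*(-3 - 5)² = -45694 - 14*(-8)² = -45694 - 14*64 = -45694 - 896 = -46590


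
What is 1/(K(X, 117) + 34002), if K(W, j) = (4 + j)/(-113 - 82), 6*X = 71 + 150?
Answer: 195/6630269 ≈ 2.9411e-5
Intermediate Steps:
X = 221/6 (X = (71 + 150)/6 = (⅙)*221 = 221/6 ≈ 36.833)
K(W, j) = -4/195 - j/195 (K(W, j) = (4 + j)/(-195) = (4 + j)*(-1/195) = -4/195 - j/195)
1/(K(X, 117) + 34002) = 1/((-4/195 - 1/195*117) + 34002) = 1/((-4/195 - ⅗) + 34002) = 1/(-121/195 + 34002) = 1/(6630269/195) = 195/6630269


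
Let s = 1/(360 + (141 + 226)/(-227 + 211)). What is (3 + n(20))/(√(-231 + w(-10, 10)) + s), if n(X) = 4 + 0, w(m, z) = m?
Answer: 604016/7009352465 - 203591143*I*√241/7009352465 ≈ 8.6173e-5 - 0.45091*I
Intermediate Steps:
n(X) = 4
s = 16/5393 (s = 1/(360 + 367/(-16)) = 1/(360 + 367*(-1/16)) = 1/(360 - 367/16) = 1/(5393/16) = 16/5393 ≈ 0.0029668)
(3 + n(20))/(√(-231 + w(-10, 10)) + s) = (3 + 4)/(√(-231 - 10) + 16/5393) = 7/(√(-241) + 16/5393) = 7/(I*√241 + 16/5393) = 7/(16/5393 + I*√241)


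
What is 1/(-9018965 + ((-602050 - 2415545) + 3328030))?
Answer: -1/8708530 ≈ -1.1483e-7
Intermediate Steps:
1/(-9018965 + ((-602050 - 2415545) + 3328030)) = 1/(-9018965 + (-3017595 + 3328030)) = 1/(-9018965 + 310435) = 1/(-8708530) = -1/8708530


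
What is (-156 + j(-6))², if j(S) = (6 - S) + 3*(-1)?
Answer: 21609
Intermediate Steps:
j(S) = 3 - S (j(S) = (6 - S) - 3 = 3 - S)
(-156 + j(-6))² = (-156 + (3 - 1*(-6)))² = (-156 + (3 + 6))² = (-156 + 9)² = (-147)² = 21609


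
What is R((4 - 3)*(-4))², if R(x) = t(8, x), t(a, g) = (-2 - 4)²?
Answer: 1296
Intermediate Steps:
t(a, g) = 36 (t(a, g) = (-6)² = 36)
R(x) = 36
R((4 - 3)*(-4))² = 36² = 1296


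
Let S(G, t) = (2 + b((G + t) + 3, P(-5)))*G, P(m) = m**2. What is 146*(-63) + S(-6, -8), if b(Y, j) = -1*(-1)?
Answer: -9216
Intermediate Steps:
b(Y, j) = 1
S(G, t) = 3*G (S(G, t) = (2 + 1)*G = 3*G)
146*(-63) + S(-6, -8) = 146*(-63) + 3*(-6) = -9198 - 18 = -9216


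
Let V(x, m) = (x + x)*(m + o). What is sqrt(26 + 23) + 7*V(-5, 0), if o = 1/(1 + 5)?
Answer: -14/3 ≈ -4.6667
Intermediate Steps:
o = 1/6 ≈ 0.16667
V(x, m) = 2*x*(1/6 + m) (V(x, m) = (x + x)*(m + 1/6) = (2*x)*(1/6 + m) = 2*x*(1/6 + m))
sqrt(26 + 23) + 7*V(-5, 0) = sqrt(26 + 23) + 7*((1/3)*(-5)*(1 + 6*0)) = sqrt(49) + 7*((1/3)*(-5)*(1 + 0)) = 7 + 7*((1/3)*(-5)*1) = 7 + 7*(-5/3) = 7 - 35/3 = -14/3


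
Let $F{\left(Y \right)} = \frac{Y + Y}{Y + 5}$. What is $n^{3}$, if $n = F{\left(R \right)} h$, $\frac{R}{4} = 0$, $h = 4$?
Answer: $0$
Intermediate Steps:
$R = 0$ ($R = 4 \cdot 0 = 0$)
$F{\left(Y \right)} = \frac{2 Y}{5 + Y}$
$n = 0$ ($n = 2 \cdot 0 \frac{1}{5 + 0} \cdot 4 = 2 \cdot 0 \cdot \frac{1}{5} \cdot 4 = 0 \cdot 4 = 0$)
$n^{3} = 0^{3} = 0$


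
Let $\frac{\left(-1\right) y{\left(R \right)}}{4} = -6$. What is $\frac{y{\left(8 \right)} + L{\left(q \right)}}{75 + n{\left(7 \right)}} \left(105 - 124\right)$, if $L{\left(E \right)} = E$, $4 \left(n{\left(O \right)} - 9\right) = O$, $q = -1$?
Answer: $- \frac{1748}{343} \approx -5.0962$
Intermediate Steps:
$n{\left(O \right)} = 9 + \frac{O}{4}$
$y{\left(R \right)} = 24$ ($y{\left(R \right)} = \left(-4\right) \left(-6\right) = 24$)
$\frac{y{\left(8 \right)} + L{\left(q \right)}}{75 + n{\left(7 \right)}} \left(105 - 124\right) = \frac{24 - 1}{75 + \left(9 + \frac{1}{4} \cdot 7\right)} \left(105 - 124\right) = \frac{23}{75 + \left(9 + \frac{7}{4}\right)} \left(-19\right) = \frac{23}{75 + \frac{43}{4}} \left(-19\right) = \frac{23}{\frac{343}{4}} \left(-19\right) = 23 \cdot \frac{4}{343} \left(-19\right) = \frac{92}{343} \left(-19\right) = - \frac{1748}{343}$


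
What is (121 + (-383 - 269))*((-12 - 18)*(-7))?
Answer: -111510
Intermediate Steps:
(121 + (-383 - 269))*((-12 - 18)*(-7)) = (121 - 652)*(-30*(-7)) = -531*210 = -111510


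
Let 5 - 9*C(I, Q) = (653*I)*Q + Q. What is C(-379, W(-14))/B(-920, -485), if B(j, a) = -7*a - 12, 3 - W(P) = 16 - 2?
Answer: -907447/10149 ≈ -89.412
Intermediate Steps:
W(P) = -11 (W(P) = 3 - (16 - 2) = 3 - 1*14 = 3 - 14 = -11)
B(j, a) = -12 - 7*a
C(I, Q) = 5/9 - Q/9 - 653*I*Q/9 (C(I, Q) = 5/9 - ((653*I)*Q + Q)/9 = 5/9 - (653*I*Q + Q)/9 = 5/9 - (Q + 653*I*Q)/9 = 5/9 + (-Q/9 - 653*I*Q/9) = 5/9 - Q/9 - 653*I*Q/9)
C(-379, W(-14))/B(-920, -485) = (5/9 - 1/9*(-11) - 653/9*(-379)*(-11))/(-12 - 7*(-485)) = (5/9 + 11/9 - 2722357/9)/(-12 + 3395) = -907447/3/3383 = -907447/3*1/3383 = -907447/10149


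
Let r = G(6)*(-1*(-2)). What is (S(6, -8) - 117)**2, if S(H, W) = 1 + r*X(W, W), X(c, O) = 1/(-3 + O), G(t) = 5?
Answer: 1653796/121 ≈ 13668.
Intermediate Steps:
r = 10 (r = 5*(-1*(-2)) = 5*2 = 10)
S(H, W) = 1 + 10/(-3 + W)
(S(6, -8) - 117)**2 = ((7 - 8)/(-3 - 8) - 117)**2 = (-1/(-11) - 117)**2 = (-1/11*(-1) - 117)**2 = (1/11 - 117)**2 = (-1286/11)**2 = 1653796/121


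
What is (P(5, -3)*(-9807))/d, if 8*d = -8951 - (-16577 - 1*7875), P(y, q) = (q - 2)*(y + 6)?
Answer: 1438360/5167 ≈ 278.37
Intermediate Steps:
P(y, q) = (-2 + q)*(6 + y)
d = 15501/8 (d = (-8951 - (-16577 - 1*7875))/8 = (-8951 - (-16577 - 7875))/8 = (-8951 - 1*(-24452))/8 = (-8951 + 24452)/8 = (1/8)*15501 = 15501/8 ≈ 1937.6)
(P(5, -3)*(-9807))/d = ((-12 - 2*5 + 6*(-3) - 3*5)*(-9807))/(15501/8) = ((-12 - 10 - 18 - 15)*(-9807))*(8/15501) = -55*(-9807)*(8/15501) = 539385*(8/15501) = 1438360/5167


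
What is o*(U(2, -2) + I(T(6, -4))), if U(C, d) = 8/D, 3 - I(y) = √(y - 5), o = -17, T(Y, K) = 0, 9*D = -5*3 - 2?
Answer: 21 + 17*I*√5 ≈ 21.0 + 38.013*I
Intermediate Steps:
D = -17/9 (D = (-5*3 - 2)/9 = (-15 - 2)/9 = (⅑)*(-17) = -17/9 ≈ -1.8889)
I(y) = 3 - √(-5 + y) (I(y) = 3 - √(y - 5) = 3 - √(-5 + y))
U(C, d) = -72/17 (U(C, d) = 8/(-17/9) = 8*(-9/17) = -72/17)
o*(U(2, -2) + I(T(6, -4))) = -17*(-72/17 + (3 - √(-5 + 0))) = -17*(-72/17 + (3 - √(-5))) = -17*(-72/17 + (3 - I*√5)) = -17*(-21/17 - I*√5) = 21 + 17*I*√5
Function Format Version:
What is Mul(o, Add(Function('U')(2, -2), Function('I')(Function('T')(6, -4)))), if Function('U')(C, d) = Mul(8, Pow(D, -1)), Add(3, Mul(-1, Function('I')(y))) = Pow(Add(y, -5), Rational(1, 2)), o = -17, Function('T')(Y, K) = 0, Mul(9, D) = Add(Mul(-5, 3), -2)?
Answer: Add(21, Mul(17, I, Pow(5, Rational(1, 2)))) ≈ Add(21.000, Mul(38.013, I))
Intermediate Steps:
D = Rational(-17, 9) (D = Mul(Rational(1, 9), Add(Mul(-5, 3), -2)) = Mul(Rational(1, 9), Add(-15, -2)) = Mul(Rational(1, 9), -17) = Rational(-17, 9) ≈ -1.8889)
Function('I')(y) = Add(3, Mul(-1, Pow(Add(-5, y), Rational(1, 2)))) (Function('I')(y) = Add(3, Mul(-1, Pow(Add(y, -5), Rational(1, 2)))) = Add(3, Mul(-1, Pow(Add(-5, y), Rational(1, 2)))))
Function('U')(C, d) = Rational(-72, 17) (Function('U')(C, d) = Mul(8, Pow(Rational(-17, 9), -1)) = Mul(8, Rational(-9, 17)) = Rational(-72, 17))
Mul(o, Add(Function('U')(2, -2), Function('I')(Function('T')(6, -4)))) = Mul(-17, Add(Rational(-72, 17), Add(3, Mul(-1, Pow(Add(-5, 0), Rational(1, 2)))))) = Mul(-17, Add(Rational(-72, 17), Add(3, Mul(-1, Pow(-5, Rational(1, 2)))))) = Mul(-17, Add(Rational(-72, 17), Add(3, Mul(-1, Mul(I, Pow(5, Rational(1, 2))))))) = Mul(-17, Add(Rational(-72, 17), Add(3, Mul(-1, I, Pow(5, Rational(1, 2)))))) = Mul(-17, Add(Rational(-21, 17), Mul(-1, I, Pow(5, Rational(1, 2))))) = Add(21, Mul(17, I, Pow(5, Rational(1, 2))))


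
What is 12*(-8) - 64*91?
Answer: -5920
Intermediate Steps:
12*(-8) - 64*91 = -96 - 5824 = -5920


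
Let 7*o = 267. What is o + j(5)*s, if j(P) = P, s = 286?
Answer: 10277/7 ≈ 1468.1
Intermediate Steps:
o = 267/7 (o = (⅐)*267 = 267/7 ≈ 38.143)
o + j(5)*s = 267/7 + 5*286 = 267/7 + 1430 = 10277/7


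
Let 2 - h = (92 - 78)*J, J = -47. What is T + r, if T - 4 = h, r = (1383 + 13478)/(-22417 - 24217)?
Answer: 4421445/6662 ≈ 663.68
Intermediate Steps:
r = -2123/6662 (r = 14861/(-46634) = 14861*(-1/46634) = -2123/6662 ≈ -0.31867)
h = 660 (h = 2 - (92 - 78)*(-47) = 2 - 14*(-47) = 2 - 1*(-658) = 2 + 658 = 660)
T = 664 (T = 4 + 660 = 664)
T + r = 664 - 2123/6662 = 4421445/6662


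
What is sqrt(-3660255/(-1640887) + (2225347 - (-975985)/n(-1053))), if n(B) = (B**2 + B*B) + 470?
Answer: sqrt(7369756918758597152891177806938)/1819815882028 ≈ 1491.8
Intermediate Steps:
n(B) = 470 + 2*B**2 (n(B) = (B**2 + B**2) + 470 = 2*B**2 + 470 = 470 + 2*B**2)
sqrt(-3660255/(-1640887) + (2225347 - (-975985)/n(-1053))) = sqrt(-3660255/(-1640887) + (2225347 - (-975985)/(470 + 2*(-1053)**2))) = sqrt(-3660255*(-1/1640887) + (2225347 - (-975985)/(470 + 2*1108809))) = sqrt(3660255/1640887 + (2225347 - (-975985)/(470 + 2217618))) = sqrt(3660255/1640887 + (2225347 - (-975985)/2218088)) = sqrt(3660255/1640887 + (2225347 - 1*(-975985/2218088))) = sqrt(3660255/1640887 + (2225347 + 975985/2218088)) = sqrt(3660255/1640887 + 4936016452521/2218088) = sqrt(8099453347495518567/3639631764056) = sqrt(7369756918758597152891177806938)/1819815882028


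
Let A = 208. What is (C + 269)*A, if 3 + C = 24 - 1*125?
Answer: 34320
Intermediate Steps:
C = -104 (C = -3 + (24 - 1*125) = -3 + (24 - 125) = -3 - 101 = -104)
(C + 269)*A = (-104 + 269)*208 = 165*208 = 34320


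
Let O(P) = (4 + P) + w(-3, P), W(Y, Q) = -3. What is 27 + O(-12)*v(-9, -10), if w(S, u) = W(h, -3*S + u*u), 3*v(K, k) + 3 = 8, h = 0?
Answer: 26/3 ≈ 8.6667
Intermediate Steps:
v(K, k) = 5/3 (v(K, k) = -1 + (⅓)*8 = -1 + 8/3 = 5/3)
w(S, u) = -3
O(P) = 1 + P (O(P) = (4 + P) - 3 = 1 + P)
27 + O(-12)*v(-9, -10) = 27 + (1 - 12)*(5/3) = 27 - 11*5/3 = 27 - 55/3 = 26/3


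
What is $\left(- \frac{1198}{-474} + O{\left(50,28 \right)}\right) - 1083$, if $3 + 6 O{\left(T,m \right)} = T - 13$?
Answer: $- \frac{254729}{237} \approx -1074.8$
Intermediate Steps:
$O{\left(T,m \right)} = - \frac{8}{3} + \frac{T}{6}$ ($O{\left(T,m \right)} = - \frac{1}{2} + \frac{T - 13}{6} = - \frac{1}{2} + \frac{-13 + T}{6} = - \frac{1}{2} + \left(- \frac{13}{6} + \frac{T}{6}\right) = - \frac{8}{3} + \frac{T}{6}$)
$\left(- \frac{1198}{-474} + O{\left(50,28 \right)}\right) - 1083 = \left(- \frac{1198}{-474} + \left(- \frac{8}{3} + \frac{1}{6} \cdot 50\right)\right) - 1083 = \left(\left(-1198\right) \left(- \frac{1}{474}\right) + \left(- \frac{8}{3} + \frac{25}{3}\right)\right) - 1083 = \left(\frac{599}{237} + \frac{17}{3}\right) - 1083 = \frac{1942}{237} - 1083 = - \frac{254729}{237}$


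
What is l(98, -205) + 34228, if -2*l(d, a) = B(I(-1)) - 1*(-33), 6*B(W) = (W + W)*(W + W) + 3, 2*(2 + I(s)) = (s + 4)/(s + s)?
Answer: 1642019/48 ≈ 34209.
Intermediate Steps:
I(s) = -2 + (4 + s)/(4*s) (I(s) = -2 + ((s + 4)/(s + s))/2 = -2 + ((4 + s)/((2*s)))/2 = -2 + ((4 + s)*(1/(2*s)))/2 = -2 + ((4 + s)/(2*s))/2 = -2 + (4 + s)/(4*s))
B(W) = ½ + 2*W²/3 (B(W) = ((W + W)*(W + W) + 3)/6 = ((2*W)*(2*W) + 3)/6 = (4*W² + 3)/6 = (3 + 4*W²)/6 = ½ + 2*W²/3)
l(d, a) = -925/48 (l(d, a) = -((½ + 2*(-7/4 + 1/(-1))²/3) - 1*(-33))/2 = -((½ + 2*(-7/4 - 1)²/3) + 33)/2 = -((½ + 2*(-11/4)²/3) + 33)/2 = -((½ + (⅔)*(121/16)) + 33)/2 = -((½ + 121/24) + 33)/2 = -(133/24 + 33)/2 = -½*925/24 = -925/48)
l(98, -205) + 34228 = -925/48 + 34228 = 1642019/48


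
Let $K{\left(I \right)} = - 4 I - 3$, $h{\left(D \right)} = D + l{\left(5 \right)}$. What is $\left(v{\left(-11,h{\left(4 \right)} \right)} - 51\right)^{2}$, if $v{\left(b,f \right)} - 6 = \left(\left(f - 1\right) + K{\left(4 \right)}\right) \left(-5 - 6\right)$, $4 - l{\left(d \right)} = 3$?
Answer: $14400$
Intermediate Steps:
$l{\left(d \right)} = 1$ ($l{\left(d \right)} = 4 - 3 = 1$)
$h{\left(D \right)} = 1 + D$ ($h{\left(D \right)} = D + 1 = 1 + D$)
$K{\left(I \right)} = -3 - 4 I$
$v{\left(b,f \right)} = 226 - 11 f$ ($v{\left(b,f \right)} = 6 + \left(\left(f - 1\right) - 19\right) \left(-5 - 6\right) = 6 + \left(\left(-1 + f\right) - 19\right) \left(-11\right) = 6 + \left(-20 + f\right) \left(-11\right) = 6 - \left(-220 + 11 f\right) = 226 - 11 f$)
$\left(v{\left(-11,h{\left(4 \right)} \right)} - 51\right)^{2} = \left(\left(226 - 11 \left(1 + 4\right)\right) - 51\right)^{2} = \left(\left(226 - 55\right) - 51\right)^{2} = \left(171 - 51\right)^{2} = 120^{2} = 14400$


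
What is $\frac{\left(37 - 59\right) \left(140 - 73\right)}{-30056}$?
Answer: $\frac{737}{15028} \approx 0.049042$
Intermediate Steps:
$\frac{\left(37 - 59\right) \left(140 - 73\right)}{-30056} = \left(-22\right) 67 \left(- \frac{1}{30056}\right) = \left(-1474\right) \left(- \frac{1}{30056}\right) = \frac{737}{15028}$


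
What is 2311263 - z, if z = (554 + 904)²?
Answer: 185499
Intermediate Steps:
z = 2125764 (z = 1458² = 2125764)
2311263 - z = 2311263 - 1*2125764 = 2311263 - 2125764 = 185499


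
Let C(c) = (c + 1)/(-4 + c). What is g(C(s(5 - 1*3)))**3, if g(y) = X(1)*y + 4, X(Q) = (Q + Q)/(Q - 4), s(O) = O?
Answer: 125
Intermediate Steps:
X(Q) = 2*Q/(-4 + Q) (X(Q) = (2*Q)/(-4 + Q) = 2*Q/(-4 + Q))
C(c) = (1 + c)/(-4 + c)
g(y) = 4 - 2*y/3 (g(y) = (2*1/(-4 + 1))*y + 4 = (2*1/(-3))*y + 4 = (2*1*(-1/3))*y + 4 = -2*y/3 + 4 = 4 - 2*y/3)
g(C(s(5 - 1*3)))**3 = (4 - 2*(1 + (5 - 1*3))/(3*(-4 + (5 - 1*3))))**3 = (4 - 2*(1 + (5 - 3))/(3*(-4 + (5 - 3))))**3 = (4 - 2*(1 + 2)/(3*(-4 + 2)))**3 = (4 - 2*3/(3*(-2)))**3 = (4 - (-1)*3/3)**3 = (4 - 2/3*(-3/2))**3 = (4 + 1)**3 = 5**3 = 125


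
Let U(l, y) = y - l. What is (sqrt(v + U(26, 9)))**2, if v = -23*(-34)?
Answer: 765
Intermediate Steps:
v = 782
(sqrt(v + U(26, 9)))**2 = (sqrt(782 + (9 - 1*26)))**2 = (sqrt(782 + (9 - 26)))**2 = (sqrt(782 - 17))**2 = (sqrt(765))**2 = (3*sqrt(85))**2 = 765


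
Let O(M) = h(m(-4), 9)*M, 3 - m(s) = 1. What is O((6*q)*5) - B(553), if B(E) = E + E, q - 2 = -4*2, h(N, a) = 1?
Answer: -1286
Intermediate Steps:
m(s) = 2 (m(s) = 3 - 1*1 = 3 - 1 = 2)
q = -6 (q = 2 - 4*2 = 2 - 8 = -6)
B(E) = 2*E
O(M) = M (O(M) = 1*M = M)
O((6*q)*5) - B(553) = (6*(-6))*5 - 2*553 = -36*5 - 1*1106 = -180 - 1106 = -1286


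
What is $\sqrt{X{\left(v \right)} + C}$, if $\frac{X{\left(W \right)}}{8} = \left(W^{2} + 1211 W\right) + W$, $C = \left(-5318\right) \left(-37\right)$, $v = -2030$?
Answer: $\sqrt{13481086} \approx 3671.7$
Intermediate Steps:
$C = 196766$
$X{\left(W \right)} = 8 W^{2} + 9696 W$ ($X{\left(W \right)} = 8 \left(\left(W^{2} + 1211 W\right) + W\right) = 8 \left(W^{2} + 1212 W\right) = 8 W^{2} + 9696 W$)
$\sqrt{X{\left(v \right)} + C} = \sqrt{8 \left(-2030\right) \left(1212 - 2030\right) + 196766} = \sqrt{8 \left(-2030\right) \left(-818\right) + 196766} = \sqrt{13284320 + 196766} = \sqrt{13481086}$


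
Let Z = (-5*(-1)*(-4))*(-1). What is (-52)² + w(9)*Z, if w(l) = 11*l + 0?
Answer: 4684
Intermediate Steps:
w(l) = 11*l
Z = 20 (Z = (5*(-4))*(-1) = -20*(-1) = 20)
(-52)² + w(9)*Z = (-52)² + (11*9)*20 = 2704 + 99*20 = 2704 + 1980 = 4684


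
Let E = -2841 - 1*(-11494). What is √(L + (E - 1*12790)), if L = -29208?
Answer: 3*I*√3705 ≈ 182.61*I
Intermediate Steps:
E = 8653 (E = -2841 + 11494 = 8653)
√(L + (E - 1*12790)) = √(-29208 + (8653 - 1*12790)) = √(-29208 + (8653 - 12790)) = √(-29208 - 4137) = √(-33345) = 3*I*√3705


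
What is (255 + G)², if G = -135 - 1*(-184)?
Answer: 92416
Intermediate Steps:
G = 49 (G = -135 + 184 = 49)
(255 + G)² = (255 + 49)² = 304² = 92416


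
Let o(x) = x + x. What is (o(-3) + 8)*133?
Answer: 266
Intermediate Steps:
o(x) = 2*x
(o(-3) + 8)*133 = (2*(-3) + 8)*133 = (-6 + 8)*133 = 2*133 = 266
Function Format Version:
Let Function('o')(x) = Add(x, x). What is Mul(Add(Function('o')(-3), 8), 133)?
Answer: 266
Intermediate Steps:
Function('o')(x) = Mul(2, x)
Mul(Add(Function('o')(-3), 8), 133) = Mul(Add(Mul(2, -3), 8), 133) = Mul(Add(-6, 8), 133) = Mul(2, 133) = 266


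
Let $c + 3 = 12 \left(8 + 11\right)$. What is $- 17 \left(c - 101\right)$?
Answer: $-2108$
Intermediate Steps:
$c = 225$ ($c = -3 + 12 \left(8 + 11\right) = -3 + 12 \cdot 19 = -3 + 228 = 225$)
$- 17 \left(c - 101\right) = - 17 \left(225 - 101\right) = \left(-17\right) 124 = -2108$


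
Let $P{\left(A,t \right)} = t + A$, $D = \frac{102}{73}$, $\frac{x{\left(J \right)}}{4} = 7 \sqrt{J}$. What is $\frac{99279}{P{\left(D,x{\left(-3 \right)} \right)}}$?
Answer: $\frac{123205239}{2090702} - \frac{1234468179 i \sqrt{3}}{1045351} \approx 58.93 - 2045.4 i$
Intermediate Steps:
$x{\left(J \right)} = 28 \sqrt{J}$ ($x{\left(J \right)} = 4 \cdot 7 \sqrt{J} = 28 \sqrt{J}$)
$D = \frac{102}{73}$ ($D = 102 \cdot \frac{1}{73} = \frac{102}{73} \approx 1.3973$)
$P{\left(A,t \right)} = A + t$
$\frac{99279}{P{\left(D,x{\left(-3 \right)} \right)}} = \frac{99279}{\frac{102}{73} + 28 \sqrt{-3}} = \frac{99279}{\frac{102}{73} + 28 i \sqrt{3}}$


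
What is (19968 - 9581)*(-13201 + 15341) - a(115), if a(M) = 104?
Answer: 22228076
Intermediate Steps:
(19968 - 9581)*(-13201 + 15341) - a(115) = (19968 - 9581)*(-13201 + 15341) - 1*104 = 10387*2140 - 104 = 22228180 - 104 = 22228076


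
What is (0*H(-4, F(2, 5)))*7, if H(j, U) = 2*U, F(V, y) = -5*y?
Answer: 0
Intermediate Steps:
(0*H(-4, F(2, 5)))*7 = (0*(2*(-5*5)))*7 = (0*(2*(-25)))*7 = (0*(-50))*7 = 0*7 = 0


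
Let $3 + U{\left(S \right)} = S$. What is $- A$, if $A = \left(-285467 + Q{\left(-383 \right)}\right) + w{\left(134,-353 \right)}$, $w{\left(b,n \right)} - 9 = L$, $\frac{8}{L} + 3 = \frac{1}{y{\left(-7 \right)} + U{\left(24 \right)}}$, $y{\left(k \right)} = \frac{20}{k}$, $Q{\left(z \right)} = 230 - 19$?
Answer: $\frac{53341697}{187} \approx 2.8525 \cdot 10^{5}$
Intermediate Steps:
$Q{\left(z \right)} = 211$
$U{\left(S \right)} = -3 + S$
$L = - \frac{508}{187}$ ($L = \frac{8}{-3 + \frac{1}{\frac{20}{-7} + \left(-3 + 24\right)}} = \frac{8}{-3 + \frac{1}{20 \left(- \frac{1}{7}\right) + 21}} = \frac{8}{-3 + \frac{1}{- \frac{20}{7} + 21}} = \frac{8}{-3 + \frac{1}{\frac{127}{7}}} = \frac{8}{-3 + \frac{7}{127}} = \frac{8}{- \frac{374}{127}} = 8 \left(- \frac{127}{374}\right) = - \frac{508}{187} \approx -2.7166$)
$w{\left(b,n \right)} = \frac{1175}{187}$ ($w{\left(b,n \right)} = 9 - \frac{508}{187} = \frac{1175}{187}$)
$A = - \frac{53341697}{187}$ ($A = \left(-285467 + 211\right) + \frac{1175}{187} = -285256 + \frac{1175}{187} = - \frac{53341697}{187} \approx -2.8525 \cdot 10^{5}$)
$- A = \left(-1\right) \left(- \frac{53341697}{187}\right) = \frac{53341697}{187}$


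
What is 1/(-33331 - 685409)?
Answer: -1/718740 ≈ -1.3913e-6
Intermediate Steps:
1/(-33331 - 685409) = 1/(-718740) = -1/718740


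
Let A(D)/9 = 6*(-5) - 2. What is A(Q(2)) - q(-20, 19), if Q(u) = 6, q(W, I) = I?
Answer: -307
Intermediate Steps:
A(D) = -288 (A(D) = 9*(6*(-5) - 2) = 9*(-30 - 2) = 9*(-32) = -288)
A(Q(2)) - q(-20, 19) = -288 - 1*19 = -288 - 19 = -307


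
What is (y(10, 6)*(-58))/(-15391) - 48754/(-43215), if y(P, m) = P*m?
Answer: 900761014/665122065 ≈ 1.3543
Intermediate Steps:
(y(10, 6)*(-58))/(-15391) - 48754/(-43215) = ((10*6)*(-58))/(-15391) - 48754/(-43215) = (60*(-58))*(-1/15391) - 48754*(-1/43215) = -3480*(-1/15391) + 48754/43215 = 3480/15391 + 48754/43215 = 900761014/665122065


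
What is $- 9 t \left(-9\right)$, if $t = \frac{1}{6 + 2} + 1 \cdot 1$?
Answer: $\frac{729}{8} \approx 91.125$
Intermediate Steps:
$t = \frac{9}{8}$ ($t = \frac{1}{8} + 1 = \frac{9}{8} \approx 1.125$)
$- 9 t \left(-9\right) = \left(-9\right) \frac{9}{8} \left(-9\right) = \left(- \frac{81}{8}\right) \left(-9\right) = \frac{729}{8}$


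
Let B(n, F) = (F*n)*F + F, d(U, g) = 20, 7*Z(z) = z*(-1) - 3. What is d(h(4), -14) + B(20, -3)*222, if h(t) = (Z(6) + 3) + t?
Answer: 39314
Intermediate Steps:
Z(z) = -3/7 - z/7 (Z(z) = (z*(-1) - 3)/7 = (-z - 3)/7 = (-3 - z)/7 = -3/7 - z/7)
h(t) = 12/7 + t (h(t) = ((-3/7 - 1/7*6) + 3) + t = ((-3/7 - 6/7) + 3) + t = (-9/7 + 3) + t = 12/7 + t)
B(n, F) = F + n*F**2 (B(n, F) = n*F**2 + F = F + n*F**2)
d(h(4), -14) + B(20, -3)*222 = 20 - 3*(1 - 3*20)*222 = 20 - 3*(1 - 60)*222 = 20 - 3*(-59)*222 = 20 + 177*222 = 20 + 39294 = 39314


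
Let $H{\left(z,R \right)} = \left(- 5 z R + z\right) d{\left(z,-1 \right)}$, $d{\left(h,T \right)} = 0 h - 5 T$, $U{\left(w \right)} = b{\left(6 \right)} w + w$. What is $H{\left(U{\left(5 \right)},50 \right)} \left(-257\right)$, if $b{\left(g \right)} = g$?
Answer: $11198775$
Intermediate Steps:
$U{\left(w \right)} = 7 w$ ($U{\left(w \right)} = 6 w + w = 7 w$)
$d{\left(h,T \right)} = - 5 T$ ($d{\left(h,T \right)} = 0 - 5 T = - 5 T$)
$H{\left(z,R \right)} = 5 z - 25 R z$ ($H{\left(z,R \right)} = \left(- 5 z R + z\right) \left(\left(-5\right) \left(-1\right)\right) = \left(- 5 R z + z\right) 5 = \left(z - 5 R z\right) 5 = 5 z - 25 R z$)
$H{\left(U{\left(5 \right)},50 \right)} \left(-257\right) = 5 \cdot 7 \cdot 5 \left(1 - 250\right) \left(-257\right) = 5 \cdot 35 \left(1 - 250\right) \left(-257\right) = 5 \cdot 35 \left(-249\right) \left(-257\right) = \left(-43575\right) \left(-257\right) = 11198775$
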